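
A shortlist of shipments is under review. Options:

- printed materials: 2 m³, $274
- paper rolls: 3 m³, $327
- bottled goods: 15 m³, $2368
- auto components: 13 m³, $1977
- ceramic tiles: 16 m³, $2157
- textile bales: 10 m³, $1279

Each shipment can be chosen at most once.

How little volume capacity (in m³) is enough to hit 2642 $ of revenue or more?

Need the lightest bundle worth ≥ 2642.
printed materials + bottled goods reaches 2642 using 17 m³.
Any bundle with less than 17 m³ falls short of 2642.

17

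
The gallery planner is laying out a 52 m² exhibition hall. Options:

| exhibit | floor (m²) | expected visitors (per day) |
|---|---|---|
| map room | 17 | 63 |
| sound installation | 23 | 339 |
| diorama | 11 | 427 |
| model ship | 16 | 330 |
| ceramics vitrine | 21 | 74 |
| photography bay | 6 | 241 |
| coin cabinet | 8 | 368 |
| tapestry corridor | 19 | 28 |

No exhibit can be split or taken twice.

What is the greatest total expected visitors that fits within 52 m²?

1375

Greedy by ratio would take diorama + model ship + photography bay + coin cabinet: 41 m² used, total 1366.
Replace model ship with sound installation: the trade gains 9 net, giving 1375 at 48 m².
The spare 4 m² is too small for any remaining exhibit, and no exchange beats 1375.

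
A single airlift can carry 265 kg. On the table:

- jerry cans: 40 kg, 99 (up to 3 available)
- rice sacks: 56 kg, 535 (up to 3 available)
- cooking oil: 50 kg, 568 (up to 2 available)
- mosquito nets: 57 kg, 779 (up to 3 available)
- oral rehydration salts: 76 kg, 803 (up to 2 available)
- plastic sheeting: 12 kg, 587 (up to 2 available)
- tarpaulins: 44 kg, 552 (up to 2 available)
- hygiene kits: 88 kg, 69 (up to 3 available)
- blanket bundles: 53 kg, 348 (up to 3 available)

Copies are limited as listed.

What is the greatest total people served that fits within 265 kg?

By people served per kg: plastic sheeting 48.92, mosquito nets 13.67, tarpaulins 12.55 lead.
Taking the top-ratio supplies first gives 3×mosquito nets + 2×plastic sheeting + tarpaulins for 4063 (239 kg).
Replace mosquito nets and tarpaulins with cooking oil + oral rehydration salts: the trade gains 40 net, giving 4103 at 264 kg.
The spare 1 kg is too small for any remaining supply, and no exchange beats 4103.

4103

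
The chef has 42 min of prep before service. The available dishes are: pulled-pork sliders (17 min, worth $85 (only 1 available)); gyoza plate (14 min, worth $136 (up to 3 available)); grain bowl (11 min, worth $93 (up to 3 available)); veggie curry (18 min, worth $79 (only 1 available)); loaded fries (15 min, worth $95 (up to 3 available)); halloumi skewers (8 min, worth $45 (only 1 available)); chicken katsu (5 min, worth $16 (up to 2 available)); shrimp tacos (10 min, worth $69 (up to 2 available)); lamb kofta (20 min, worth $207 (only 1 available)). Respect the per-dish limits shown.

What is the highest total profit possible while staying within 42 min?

408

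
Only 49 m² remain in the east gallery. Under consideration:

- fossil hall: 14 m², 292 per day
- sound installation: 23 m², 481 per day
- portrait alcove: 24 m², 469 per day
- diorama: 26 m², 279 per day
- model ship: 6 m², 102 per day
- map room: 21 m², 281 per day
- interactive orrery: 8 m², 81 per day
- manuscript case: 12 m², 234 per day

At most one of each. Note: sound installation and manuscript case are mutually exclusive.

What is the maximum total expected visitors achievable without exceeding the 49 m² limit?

950

Sound installation + portrait alcove uses 47 of the 49 m² and totals 950.
The closest alternative, fossil hall + sound installation + model ship, reaches only 875.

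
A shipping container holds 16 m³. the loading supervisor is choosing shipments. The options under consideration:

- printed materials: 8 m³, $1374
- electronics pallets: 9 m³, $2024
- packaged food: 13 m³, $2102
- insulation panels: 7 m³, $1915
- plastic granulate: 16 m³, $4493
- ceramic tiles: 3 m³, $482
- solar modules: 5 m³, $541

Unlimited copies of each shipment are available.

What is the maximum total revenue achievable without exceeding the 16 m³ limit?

4493

Ranking by ratio (revenue/m³): plastic granulate 280.81, insulation panels 273.57, electronics pallets 224.89.
Plastic granulate uses 16 of the 16 m³ and totals 4493.
Nothing else within 16 m³ beats 4493.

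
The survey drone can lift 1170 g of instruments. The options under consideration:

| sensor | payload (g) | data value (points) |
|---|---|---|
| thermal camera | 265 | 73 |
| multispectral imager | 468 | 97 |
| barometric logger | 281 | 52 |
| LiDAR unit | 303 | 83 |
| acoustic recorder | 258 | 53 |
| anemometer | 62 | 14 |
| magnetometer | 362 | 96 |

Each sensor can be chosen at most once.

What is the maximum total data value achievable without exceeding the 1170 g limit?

280

Filling by ratio: thermal camera + LiDAR unit + anemometer + magnetometer for 266, with 178 g left unused.
The 303 g tied up in LiDAR unit is better spent on multispectral imager — total rises to 280 (1157 g).
Next best is multispectral imager + LiDAR unit + magnetometer at 276 (1133 g) — short by 4.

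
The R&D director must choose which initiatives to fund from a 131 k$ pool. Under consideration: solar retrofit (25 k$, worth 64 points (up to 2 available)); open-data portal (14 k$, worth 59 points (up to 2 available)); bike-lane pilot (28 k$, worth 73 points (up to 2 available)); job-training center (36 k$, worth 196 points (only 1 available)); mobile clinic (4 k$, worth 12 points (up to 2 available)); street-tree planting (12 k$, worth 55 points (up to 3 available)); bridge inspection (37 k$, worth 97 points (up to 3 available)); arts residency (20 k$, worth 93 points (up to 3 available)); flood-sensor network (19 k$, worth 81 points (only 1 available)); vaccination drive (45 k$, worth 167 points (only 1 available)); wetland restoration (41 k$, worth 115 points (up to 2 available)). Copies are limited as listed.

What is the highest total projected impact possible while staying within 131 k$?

628

Density check — job-training center 5.44, arts residency 4.65, street-tree planting 4.58 are the best per k$.
Filling by ratio: job-training center + 2×mobile clinic + 2×street-tree planting + 3×arts residency for 609, with 3 k$ left unused.
Dropping 2×mobile clinic and arts residency frees 28 k$; slotting in street-tree planting + flood-sensor network (31 k$) lifts the total to 628 at 131 k$.
Nothing else within 131 k$ beats 628.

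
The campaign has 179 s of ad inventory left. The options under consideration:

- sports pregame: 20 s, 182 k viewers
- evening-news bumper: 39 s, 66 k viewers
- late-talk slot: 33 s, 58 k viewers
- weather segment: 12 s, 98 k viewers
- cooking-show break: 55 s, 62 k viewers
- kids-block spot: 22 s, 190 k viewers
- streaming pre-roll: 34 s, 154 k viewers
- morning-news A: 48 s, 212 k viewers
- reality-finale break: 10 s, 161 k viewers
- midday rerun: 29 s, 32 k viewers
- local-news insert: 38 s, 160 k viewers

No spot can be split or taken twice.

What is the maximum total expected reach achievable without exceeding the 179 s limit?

Greedy by ratio would take sports pregame + late-talk slot + weather segment + kids-block spot + streaming pre-roll + morning-news A + reality-finale break: 179 s used, total 1055.
Replace late-talk slot and weather segment with local-news insert: the trade gains 4 net, giving 1059 at 172 s.

1059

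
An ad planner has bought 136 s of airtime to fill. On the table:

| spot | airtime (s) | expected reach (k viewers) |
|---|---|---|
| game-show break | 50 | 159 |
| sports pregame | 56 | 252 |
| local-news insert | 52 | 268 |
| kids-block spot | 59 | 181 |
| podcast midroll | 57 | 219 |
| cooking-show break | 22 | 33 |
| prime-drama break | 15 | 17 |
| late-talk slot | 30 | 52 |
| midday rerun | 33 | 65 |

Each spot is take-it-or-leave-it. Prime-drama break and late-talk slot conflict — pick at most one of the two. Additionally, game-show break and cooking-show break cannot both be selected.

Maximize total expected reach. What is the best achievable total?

553

Sports pregame + local-news insert + cooking-show break uses 130 of the 136 s and totals 553.
The closest alternative, sports pregame + local-news insert + prime-drama break, reaches only 537.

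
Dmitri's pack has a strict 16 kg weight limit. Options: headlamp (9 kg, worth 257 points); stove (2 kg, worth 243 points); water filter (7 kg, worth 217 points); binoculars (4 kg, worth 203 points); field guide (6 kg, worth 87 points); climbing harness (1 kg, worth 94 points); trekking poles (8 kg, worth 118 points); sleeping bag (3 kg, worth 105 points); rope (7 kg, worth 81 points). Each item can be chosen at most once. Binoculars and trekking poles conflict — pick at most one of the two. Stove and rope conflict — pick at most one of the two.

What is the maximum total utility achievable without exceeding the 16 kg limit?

Ranking by ratio (utility/kg): stove 121.50, climbing harness 94.00, binoculars 50.75.
Taking the top-ratio items first gives stove + binoculars + field guide + climbing harness + sleeping bag for 732 (16 kg).
Dropping field guide and sleeping bag frees 9 kg; slotting in headlamp (9 kg) lifts the total to 797 at 16 kg.
No other feasible combination exceeds 797.

797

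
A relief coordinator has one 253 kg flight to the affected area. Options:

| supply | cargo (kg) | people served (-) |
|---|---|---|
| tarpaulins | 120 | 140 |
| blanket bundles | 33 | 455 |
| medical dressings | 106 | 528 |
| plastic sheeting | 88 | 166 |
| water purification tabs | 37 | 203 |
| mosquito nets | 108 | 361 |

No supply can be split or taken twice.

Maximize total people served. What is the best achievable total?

Taking the top-ratio supplies first gives blanket bundles + medical dressings + water purification tabs for 1186 (176 kg).
Replace water purification tabs with mosquito nets: the trade gains 158 net, giving 1344 at 247 kg.

1344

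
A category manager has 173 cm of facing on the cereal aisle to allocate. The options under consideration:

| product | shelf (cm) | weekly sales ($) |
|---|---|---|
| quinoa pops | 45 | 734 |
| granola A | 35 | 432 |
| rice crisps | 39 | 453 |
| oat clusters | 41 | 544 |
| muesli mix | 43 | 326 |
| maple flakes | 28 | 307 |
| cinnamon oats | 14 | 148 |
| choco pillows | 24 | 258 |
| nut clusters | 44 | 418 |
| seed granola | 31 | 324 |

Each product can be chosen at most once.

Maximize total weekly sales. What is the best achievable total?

The ratio heuristic lands on quinoa pops + granola A + rice crisps + oat clusters (2163) but leaves 13 cm idle.
Replace rice crisps with maple flakes + choco pillows: the trade gains 112 net, giving 2275 at 173 cm.
No other feasible combination exceeds 2275.

2275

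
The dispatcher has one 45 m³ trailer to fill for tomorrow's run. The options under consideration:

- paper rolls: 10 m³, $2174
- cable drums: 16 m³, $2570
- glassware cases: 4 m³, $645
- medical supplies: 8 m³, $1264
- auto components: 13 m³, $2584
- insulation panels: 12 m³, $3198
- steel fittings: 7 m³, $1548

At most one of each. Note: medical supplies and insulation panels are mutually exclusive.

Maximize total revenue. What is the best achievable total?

By revenue per m³: insulation panels 266.50, steel fittings 221.14, paper rolls 217.40, auto components 198.77 lead.
Best packing: paper rolls + auto components + insulation panels + steel fittings — 42 m³, 9504 total.
That's the maximum — no feasible swap from here does better than 9504.

9504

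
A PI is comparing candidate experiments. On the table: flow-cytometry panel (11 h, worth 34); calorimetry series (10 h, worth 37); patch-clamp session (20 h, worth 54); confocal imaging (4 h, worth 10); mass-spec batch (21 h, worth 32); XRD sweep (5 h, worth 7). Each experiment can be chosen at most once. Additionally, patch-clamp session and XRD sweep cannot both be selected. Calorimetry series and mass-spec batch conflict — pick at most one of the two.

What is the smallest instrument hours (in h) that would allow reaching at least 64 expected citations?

Look for the lowest-instrument combination reaching 64.
Taking flow-cytometry panel + calorimetry series gives 71 (≥ 64) for 21 h.
No combination under 21 h hits 64.

21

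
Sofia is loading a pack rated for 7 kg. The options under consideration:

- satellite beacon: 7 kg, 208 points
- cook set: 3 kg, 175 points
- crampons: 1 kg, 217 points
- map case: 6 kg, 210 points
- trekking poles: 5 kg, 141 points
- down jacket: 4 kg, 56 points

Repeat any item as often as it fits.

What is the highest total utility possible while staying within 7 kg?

1519

The ratio ordering already packs tightly: 7×crampons, 7 kg, 1519.
Every other selection either busts 7 kg or fails to beat 1519.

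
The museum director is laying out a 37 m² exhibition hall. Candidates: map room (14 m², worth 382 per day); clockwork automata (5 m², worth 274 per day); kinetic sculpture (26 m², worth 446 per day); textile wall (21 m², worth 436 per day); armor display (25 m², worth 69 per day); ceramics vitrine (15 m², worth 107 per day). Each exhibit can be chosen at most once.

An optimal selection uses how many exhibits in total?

2

The maximum expected visitors within 37 m² is 818.
map room + textile wall hits 818 at 35 m².
Every optimal selection uses 2 exhibits.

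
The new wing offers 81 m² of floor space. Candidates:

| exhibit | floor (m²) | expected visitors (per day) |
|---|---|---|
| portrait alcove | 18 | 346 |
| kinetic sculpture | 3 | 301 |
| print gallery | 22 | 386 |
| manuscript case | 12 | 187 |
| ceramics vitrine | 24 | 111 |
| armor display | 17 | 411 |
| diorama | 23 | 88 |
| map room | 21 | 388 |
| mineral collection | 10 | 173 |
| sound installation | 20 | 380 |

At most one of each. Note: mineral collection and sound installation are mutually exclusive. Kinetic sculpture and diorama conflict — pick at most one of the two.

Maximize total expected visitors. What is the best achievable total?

1832

Filling by ratio: portrait alcove + kinetic sculpture + armor display + map room + sound installation for 1826, with 2 m² left unused.
Dropping sound installation frees 20 m²; slotting in print gallery (22 m²) lifts the total to 1832 at 81 m².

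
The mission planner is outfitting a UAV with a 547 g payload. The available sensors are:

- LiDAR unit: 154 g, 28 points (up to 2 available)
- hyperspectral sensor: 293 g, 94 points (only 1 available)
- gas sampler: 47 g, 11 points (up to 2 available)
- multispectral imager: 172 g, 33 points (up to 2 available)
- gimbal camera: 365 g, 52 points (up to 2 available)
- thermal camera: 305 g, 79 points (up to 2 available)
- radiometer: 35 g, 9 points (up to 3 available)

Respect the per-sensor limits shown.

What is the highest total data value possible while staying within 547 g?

147

Taking the top-ratio sensors first gives hyperspectral sensor + 2×gas sampler + 3×radiometer for 143 (492 g).
Replace gas sampler and 2×radiometer with multispectral imager: the trade gains 4 net, giving 147 at 547 g.
Every other selection either busts 547 g or exceeds an availability limit or fails to beat 147.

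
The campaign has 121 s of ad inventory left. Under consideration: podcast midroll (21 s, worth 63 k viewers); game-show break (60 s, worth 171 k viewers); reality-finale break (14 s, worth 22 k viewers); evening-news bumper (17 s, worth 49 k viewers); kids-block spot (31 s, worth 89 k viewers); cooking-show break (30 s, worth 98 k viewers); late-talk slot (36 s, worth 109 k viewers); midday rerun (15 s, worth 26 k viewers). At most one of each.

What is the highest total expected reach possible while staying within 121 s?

359

Density check — cooking-show break 3.27, late-talk slot 3.03, podcast midroll 3.00 are the best per s.
The ratio heuristic lands on podcast midroll + evening-news bumper + cooking-show break + late-talk slot + midday rerun (345) but leaves 2 s idle.
The 32 s tied up in evening-news bumper and midday rerun is better spent on kids-block spot — total rises to 359 (118 s).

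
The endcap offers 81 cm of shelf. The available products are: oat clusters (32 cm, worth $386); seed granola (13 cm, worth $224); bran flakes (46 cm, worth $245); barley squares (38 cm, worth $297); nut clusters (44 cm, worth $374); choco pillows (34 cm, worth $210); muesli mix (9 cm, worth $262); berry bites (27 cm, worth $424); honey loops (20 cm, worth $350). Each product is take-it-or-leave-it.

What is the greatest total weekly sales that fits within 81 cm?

1296

Density check — muesli mix 29.11, honey loops 17.50, seed granola 17.23, berry bites 15.70 are the best per cm.
Filling by ratio: seed granola + muesli mix + berry bites + honey loops for 1260, with 12 cm left unused.
The 20 cm tied up in honey loops is better spent on oat clusters — total rises to 1296 (81 cm).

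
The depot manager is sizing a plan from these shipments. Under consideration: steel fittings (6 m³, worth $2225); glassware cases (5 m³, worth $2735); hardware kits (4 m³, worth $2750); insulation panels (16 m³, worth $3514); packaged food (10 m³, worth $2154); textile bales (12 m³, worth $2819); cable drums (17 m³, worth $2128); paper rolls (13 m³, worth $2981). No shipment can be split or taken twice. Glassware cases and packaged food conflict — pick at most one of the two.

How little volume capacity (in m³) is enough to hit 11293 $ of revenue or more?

37

Need the lightest bundle worth ≥ 11293.
glassware cases + hardware kits + insulation panels + textile bales: 11818 revenue at 37 m³.
No combination under 37 m³ hits 11293.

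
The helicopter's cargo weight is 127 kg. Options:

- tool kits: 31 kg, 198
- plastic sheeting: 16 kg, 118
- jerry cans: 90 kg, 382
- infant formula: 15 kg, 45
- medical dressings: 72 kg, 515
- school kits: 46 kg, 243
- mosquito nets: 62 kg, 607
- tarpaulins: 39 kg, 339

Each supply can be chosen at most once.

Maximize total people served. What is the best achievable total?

1064

Density check — mosquito nets 9.79, tarpaulins 8.69, plastic sheeting 7.38 are the best per kg.
The ratio ordering already packs tightly: plastic sheeting + mosquito nets + tarpaulins, 117 kg, 1064.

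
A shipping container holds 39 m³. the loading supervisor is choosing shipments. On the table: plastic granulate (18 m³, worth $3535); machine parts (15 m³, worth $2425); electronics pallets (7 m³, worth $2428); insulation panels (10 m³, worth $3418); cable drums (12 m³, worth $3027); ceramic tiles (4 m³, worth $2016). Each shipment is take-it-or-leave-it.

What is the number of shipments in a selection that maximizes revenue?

Best achievable revenue is 11397.
One optimal bundle: plastic granulate + electronics pallets + insulation panels + ceramic tiles (39 m³).
All optima have 4 shipments.

4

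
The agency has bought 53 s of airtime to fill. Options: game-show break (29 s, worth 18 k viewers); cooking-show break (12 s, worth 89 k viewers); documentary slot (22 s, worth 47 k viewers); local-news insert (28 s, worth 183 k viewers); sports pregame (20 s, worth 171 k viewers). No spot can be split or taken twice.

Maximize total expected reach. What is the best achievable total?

354

A density-first pass picks cooking-show break + sports pregame — 260 at 32 s.
Replace cooking-show break with local-news insert: the trade gains 94 net, giving 354 at 48 s.
Every other selection either busts 53 s or fails to beat 354.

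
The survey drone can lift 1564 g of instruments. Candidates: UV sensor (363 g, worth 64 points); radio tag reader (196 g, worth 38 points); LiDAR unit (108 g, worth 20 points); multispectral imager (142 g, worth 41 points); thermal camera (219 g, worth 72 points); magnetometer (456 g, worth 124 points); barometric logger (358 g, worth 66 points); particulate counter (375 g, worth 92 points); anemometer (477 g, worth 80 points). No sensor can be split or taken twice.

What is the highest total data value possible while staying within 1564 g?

395

Taking the top-ratio sensors first gives radio tag reader + LiDAR unit + multispectral imager + thermal camera + magnetometer + particulate counter for 387 (1496 g).
The 304 g tied up in radio tag reader and LiDAR unit is better spent on barometric logger — total rises to 395 (1550 g).
Nothing else within 1564 g beats 395.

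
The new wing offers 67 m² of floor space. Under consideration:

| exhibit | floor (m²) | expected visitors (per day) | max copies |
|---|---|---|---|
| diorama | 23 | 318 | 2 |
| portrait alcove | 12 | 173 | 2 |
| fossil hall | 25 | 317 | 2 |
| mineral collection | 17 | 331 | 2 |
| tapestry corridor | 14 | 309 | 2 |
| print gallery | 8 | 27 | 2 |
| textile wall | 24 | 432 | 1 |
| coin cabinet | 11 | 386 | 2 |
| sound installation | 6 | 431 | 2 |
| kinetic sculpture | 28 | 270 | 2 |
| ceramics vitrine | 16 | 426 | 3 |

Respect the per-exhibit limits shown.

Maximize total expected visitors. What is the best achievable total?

2486

Taking 2×coin cabinet + 2×sound installation + 2×ceramics vitrine: 66 m² used, 2486 in expected visitors.
No other feasible combination exceeds 2486.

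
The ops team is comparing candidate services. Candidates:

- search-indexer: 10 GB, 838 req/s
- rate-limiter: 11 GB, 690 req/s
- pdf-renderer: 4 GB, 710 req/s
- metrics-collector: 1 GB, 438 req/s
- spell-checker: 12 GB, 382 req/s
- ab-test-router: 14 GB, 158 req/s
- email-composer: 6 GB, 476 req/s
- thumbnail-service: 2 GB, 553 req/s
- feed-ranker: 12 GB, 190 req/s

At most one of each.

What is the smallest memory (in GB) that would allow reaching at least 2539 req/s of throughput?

17

Need the lightest bundle worth ≥ 2539.
search-indexer + pdf-renderer + metrics-collector + thumbnail-service: 2539 throughput at 17 GB.
No combination under 17 GB hits 2539.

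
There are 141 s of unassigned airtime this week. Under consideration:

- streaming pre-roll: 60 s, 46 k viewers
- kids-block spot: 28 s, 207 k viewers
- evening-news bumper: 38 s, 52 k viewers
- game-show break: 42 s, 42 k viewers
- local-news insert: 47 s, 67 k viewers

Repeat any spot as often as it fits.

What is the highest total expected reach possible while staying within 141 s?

Taking 5×kids-block spot: 140 s used, 1035 in expected reach.
That's the maximum — no swap from here does better than 1035.

1035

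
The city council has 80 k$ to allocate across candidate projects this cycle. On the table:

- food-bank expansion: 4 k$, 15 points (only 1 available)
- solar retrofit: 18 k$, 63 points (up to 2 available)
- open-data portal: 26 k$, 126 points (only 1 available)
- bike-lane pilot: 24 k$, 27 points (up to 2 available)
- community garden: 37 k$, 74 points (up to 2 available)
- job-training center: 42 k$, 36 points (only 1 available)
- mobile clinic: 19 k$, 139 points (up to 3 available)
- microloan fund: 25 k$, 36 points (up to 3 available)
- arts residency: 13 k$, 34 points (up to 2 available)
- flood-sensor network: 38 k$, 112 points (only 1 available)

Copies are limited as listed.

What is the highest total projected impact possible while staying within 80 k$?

495

Food-bank expansion + solar retrofit + 3×mobile clinic uses 79 of the 80 k$ and totals 495.
Every other selection either busts 80 k$ or exceeds an availability limit or fails to beat 495.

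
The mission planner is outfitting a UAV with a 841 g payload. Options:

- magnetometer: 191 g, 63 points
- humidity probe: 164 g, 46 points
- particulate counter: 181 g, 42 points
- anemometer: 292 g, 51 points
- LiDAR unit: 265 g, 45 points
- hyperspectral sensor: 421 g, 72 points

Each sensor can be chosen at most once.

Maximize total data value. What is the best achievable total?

The ratio ordering already packs tightly: magnetometer + humidity probe + particulate counter + anemometer, 828 g, 202.
An exhaustive check of the 64 subsets confirms 202.

202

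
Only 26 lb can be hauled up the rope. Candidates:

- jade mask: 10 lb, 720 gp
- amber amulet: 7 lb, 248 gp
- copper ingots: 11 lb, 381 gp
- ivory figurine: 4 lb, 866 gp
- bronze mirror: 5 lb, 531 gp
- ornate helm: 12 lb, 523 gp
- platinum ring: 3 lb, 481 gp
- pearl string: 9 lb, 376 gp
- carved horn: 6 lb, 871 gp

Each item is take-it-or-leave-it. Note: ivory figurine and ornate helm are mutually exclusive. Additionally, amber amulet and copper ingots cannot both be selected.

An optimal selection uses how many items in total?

5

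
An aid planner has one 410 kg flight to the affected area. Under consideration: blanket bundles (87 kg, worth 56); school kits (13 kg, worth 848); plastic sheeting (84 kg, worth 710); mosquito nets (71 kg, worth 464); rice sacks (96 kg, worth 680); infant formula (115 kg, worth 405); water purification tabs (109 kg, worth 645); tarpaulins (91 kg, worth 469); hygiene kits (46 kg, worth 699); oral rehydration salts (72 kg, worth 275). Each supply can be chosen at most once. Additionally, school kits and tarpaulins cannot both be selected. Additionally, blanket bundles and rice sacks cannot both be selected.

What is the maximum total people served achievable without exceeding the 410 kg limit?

3676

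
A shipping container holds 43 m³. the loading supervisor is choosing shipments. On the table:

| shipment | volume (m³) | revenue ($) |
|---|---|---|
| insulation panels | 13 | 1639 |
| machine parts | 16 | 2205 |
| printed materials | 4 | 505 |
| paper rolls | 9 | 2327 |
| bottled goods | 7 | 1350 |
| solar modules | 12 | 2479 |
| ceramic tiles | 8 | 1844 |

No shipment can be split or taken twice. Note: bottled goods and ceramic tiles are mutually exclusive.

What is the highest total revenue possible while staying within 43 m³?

Ranking by ratio (revenue/m³): paper rolls 258.56, ceramic tiles 230.50, solar modules 206.58.
Taking insulation panels + paper rolls + solar modules + ceramic tiles: 42 m³ used, 8289 in revenue.
Next best is insulation panels + paper rolls + bottled goods + solar modules at 7795 (41 m³) — short by 494.

8289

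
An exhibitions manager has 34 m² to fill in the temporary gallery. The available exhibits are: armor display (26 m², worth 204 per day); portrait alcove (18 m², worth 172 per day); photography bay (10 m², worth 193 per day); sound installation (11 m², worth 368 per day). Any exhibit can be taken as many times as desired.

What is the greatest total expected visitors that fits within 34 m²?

Taking 3×sound installation: 33 m² used, 1104 in expected visitors.
Every other selection either busts 34 m² or fails to beat 1104.

1104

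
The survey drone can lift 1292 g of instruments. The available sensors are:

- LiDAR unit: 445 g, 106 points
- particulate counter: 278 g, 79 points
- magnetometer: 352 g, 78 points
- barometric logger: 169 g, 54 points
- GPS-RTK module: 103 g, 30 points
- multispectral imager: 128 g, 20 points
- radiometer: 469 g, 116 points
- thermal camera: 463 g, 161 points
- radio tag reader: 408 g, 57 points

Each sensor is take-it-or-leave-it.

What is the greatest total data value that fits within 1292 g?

376

By data value per g: thermal camera 0.35, barometric logger 0.32, GPS-RTK module 0.29, particulate counter 0.28 lead.
Filling by ratio: particulate counter + barometric logger + GPS-RTK module + multispectral imager + thermal camera for 344, with 151 g left unused.
Replace barometric logger and multispectral imager with LiDAR unit: the trade gains 32 net, giving 376 at 1289 g.
Runner-up particulate counter + magnetometer + barometric logger + thermal camera tops out at 372.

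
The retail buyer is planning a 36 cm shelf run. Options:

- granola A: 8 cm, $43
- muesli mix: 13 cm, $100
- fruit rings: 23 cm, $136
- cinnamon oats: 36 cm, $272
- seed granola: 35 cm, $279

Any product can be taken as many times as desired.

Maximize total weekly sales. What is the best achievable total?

279

Seed granola uses 35 of the 36 cm and totals 279.
No other feasible combination exceeds 279.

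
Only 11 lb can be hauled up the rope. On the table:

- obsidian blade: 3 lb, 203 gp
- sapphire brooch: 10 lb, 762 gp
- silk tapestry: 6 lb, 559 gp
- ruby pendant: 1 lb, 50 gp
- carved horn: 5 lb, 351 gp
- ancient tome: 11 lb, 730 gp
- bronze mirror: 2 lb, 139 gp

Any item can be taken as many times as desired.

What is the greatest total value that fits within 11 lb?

Best packing: silk tapestry + carved horn — 11 lb, 910 total.
That's the maximum — no swap from here does better than 910.

910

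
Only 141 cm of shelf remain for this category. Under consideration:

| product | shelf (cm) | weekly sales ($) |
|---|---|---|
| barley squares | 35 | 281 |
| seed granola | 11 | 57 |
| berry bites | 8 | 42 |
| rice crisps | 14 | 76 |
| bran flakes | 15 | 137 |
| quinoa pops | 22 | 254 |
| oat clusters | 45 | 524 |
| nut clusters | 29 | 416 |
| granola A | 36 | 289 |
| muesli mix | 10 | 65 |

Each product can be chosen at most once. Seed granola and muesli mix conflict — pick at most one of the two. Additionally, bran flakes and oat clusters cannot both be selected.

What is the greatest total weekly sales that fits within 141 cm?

1540

Taking barley squares + quinoa pops + oat clusters + nut clusters + muesli mix: 141 cm used, 1540 in weekly sales.
Nothing else feasible within 141 cm beats 1540.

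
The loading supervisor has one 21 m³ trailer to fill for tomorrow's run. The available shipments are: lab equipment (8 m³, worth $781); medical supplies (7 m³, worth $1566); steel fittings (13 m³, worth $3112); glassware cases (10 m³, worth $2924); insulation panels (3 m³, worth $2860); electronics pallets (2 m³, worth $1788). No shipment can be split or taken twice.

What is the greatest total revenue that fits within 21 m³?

7760

The ratio heuristic lands on glassware cases + insulation panels + electronics pallets (7572) but leaves 6 m³ idle.
Replace glassware cases with steel fittings: the trade gains 188 net, giving 7760 at 18 m³.
The closest alternative, glassware cases + insulation panels + electronics pallets, reaches only 7572.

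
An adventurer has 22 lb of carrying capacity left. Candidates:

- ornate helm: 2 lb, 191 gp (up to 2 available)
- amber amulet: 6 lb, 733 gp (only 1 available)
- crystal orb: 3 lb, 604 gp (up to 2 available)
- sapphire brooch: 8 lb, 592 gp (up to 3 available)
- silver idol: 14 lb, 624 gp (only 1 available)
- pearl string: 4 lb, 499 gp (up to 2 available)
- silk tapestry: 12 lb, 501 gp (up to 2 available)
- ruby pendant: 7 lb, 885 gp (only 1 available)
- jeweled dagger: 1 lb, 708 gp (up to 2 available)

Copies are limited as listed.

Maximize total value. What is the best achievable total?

4355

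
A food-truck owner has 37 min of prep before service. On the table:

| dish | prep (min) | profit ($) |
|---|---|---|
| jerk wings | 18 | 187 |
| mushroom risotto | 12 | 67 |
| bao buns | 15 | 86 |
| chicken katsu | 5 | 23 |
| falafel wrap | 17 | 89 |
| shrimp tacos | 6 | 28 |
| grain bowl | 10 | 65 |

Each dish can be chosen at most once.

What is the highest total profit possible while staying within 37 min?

Ranking by ratio (profit/min): jerk wings 10.39, grain bowl 6.50, bao buns 5.73.
Taking the top-ratio dishes first gives jerk wings + shrimp tacos + grain bowl for 280 (34 min).
Replace grain bowl with mushroom risotto: the trade gains 2 net, giving 282 at 36 min.
Runner-up jerk wings + shrimp tacos + grain bowl tops out at 280.

282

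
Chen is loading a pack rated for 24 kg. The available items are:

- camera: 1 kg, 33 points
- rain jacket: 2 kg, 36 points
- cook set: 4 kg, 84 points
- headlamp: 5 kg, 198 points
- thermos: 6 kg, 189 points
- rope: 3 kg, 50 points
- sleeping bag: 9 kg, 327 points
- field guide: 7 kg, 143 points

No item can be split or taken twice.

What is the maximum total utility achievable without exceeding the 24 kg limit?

798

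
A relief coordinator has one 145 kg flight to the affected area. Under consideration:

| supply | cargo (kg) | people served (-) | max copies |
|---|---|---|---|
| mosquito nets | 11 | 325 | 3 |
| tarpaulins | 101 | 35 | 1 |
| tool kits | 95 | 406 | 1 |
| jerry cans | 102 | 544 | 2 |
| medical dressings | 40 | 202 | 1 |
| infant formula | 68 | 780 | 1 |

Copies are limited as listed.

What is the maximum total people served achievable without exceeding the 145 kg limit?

1957

Best packing: 3×mosquito nets + medical dressings + infant formula — 141 kg, 1957 total.
Nothing else within 145 kg beats 1957.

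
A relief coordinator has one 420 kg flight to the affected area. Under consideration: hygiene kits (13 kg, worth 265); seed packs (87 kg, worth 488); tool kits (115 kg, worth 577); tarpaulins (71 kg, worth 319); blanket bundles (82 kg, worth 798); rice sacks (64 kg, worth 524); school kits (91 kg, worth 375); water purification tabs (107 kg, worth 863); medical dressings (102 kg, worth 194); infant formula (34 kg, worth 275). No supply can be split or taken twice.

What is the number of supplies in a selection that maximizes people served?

6

Optimal total is 3302.
For example hygiene kits + tool kits + blanket bundles + rice sacks + water purification tabs + infant formula achieves it, using 415 kg.
Every optimal selection uses 6 supplies.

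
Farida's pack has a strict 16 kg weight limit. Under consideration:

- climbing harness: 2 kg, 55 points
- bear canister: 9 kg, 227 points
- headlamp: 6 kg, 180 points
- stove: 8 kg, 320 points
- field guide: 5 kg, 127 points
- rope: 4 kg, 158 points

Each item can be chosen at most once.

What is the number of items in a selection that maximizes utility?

Optimal total is 555.
For example climbing harness + headlamp + stove achieves it, using 16 kg.
Every optimal selection uses 3 items.

3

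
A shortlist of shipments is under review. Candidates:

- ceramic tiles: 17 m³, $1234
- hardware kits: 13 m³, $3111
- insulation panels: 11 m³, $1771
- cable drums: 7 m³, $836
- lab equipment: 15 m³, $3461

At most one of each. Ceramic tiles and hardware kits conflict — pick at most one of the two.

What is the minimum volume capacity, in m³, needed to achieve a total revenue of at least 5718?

28

Minimise m³ subject to total revenue ≥ 5718.
Taking hardware kits + lab equipment gives 6572 (≥ 5718) for 28 m³.
Below 28 m³ the best achievable stays under 5718.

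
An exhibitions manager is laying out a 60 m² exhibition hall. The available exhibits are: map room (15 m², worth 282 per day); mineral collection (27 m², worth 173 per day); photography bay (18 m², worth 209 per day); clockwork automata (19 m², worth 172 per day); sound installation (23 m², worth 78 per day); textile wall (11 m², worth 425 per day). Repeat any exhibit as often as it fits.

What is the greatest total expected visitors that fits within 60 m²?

Taking 5×textile wall: 55 m² used, 2125 in expected visitors.

2125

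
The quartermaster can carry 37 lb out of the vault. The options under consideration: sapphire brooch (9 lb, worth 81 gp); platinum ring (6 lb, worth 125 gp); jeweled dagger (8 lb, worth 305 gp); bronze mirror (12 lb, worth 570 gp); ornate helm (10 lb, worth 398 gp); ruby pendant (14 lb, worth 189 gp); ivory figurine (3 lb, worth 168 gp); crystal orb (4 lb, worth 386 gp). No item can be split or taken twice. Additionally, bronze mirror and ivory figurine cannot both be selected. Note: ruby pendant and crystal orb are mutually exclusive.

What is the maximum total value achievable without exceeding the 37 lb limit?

1659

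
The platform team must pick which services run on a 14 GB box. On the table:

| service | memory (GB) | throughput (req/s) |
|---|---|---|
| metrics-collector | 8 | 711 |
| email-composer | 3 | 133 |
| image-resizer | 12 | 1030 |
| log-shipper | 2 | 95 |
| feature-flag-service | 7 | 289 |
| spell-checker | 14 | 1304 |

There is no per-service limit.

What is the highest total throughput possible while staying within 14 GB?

1304

Ranking by ratio (throughput/GB): spell-checker 93.14, metrics-collector 88.88, image-resizer 85.83.
The ratio ordering already packs tightly: spell-checker, 14 GB, 1304.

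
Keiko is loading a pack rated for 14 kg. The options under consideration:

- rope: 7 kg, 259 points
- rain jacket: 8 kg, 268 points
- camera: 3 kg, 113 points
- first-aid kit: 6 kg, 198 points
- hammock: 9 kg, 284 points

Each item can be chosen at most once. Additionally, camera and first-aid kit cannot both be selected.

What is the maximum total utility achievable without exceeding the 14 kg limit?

Greedy by ratio would take rope + camera: 10 kg used, total 372.
Dropping rope and camera frees 10 kg; slotting in rain jacket + first-aid kit (14 kg) lifts the total to 466 at 14 kg.

466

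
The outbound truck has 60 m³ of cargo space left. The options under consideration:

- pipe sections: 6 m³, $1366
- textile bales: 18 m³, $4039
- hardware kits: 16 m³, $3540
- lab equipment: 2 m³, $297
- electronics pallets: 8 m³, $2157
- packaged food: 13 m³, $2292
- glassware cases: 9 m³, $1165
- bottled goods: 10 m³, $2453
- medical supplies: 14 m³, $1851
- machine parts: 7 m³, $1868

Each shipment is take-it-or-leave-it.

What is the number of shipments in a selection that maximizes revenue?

5

Optimal total is 14057.
For example textile bales + hardware kits + electronics pallets + bottled goods + machine parts achieves it, using 59 m³.
Any selection reaching 14057 contains exactly 5 shipments.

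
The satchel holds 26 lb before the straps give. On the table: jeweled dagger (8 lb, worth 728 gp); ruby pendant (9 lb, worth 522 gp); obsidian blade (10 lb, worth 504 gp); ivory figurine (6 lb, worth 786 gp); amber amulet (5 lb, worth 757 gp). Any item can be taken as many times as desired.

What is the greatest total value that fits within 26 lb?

3814

The ratio heuristic lands on 5×amber amulet (3785) but leaves 1 lb idle.
The 5 lb tied up in amber amulet is better spent on ivory figurine — total rises to 3814 (26 lb).
No other feasible combination exceeds 3814.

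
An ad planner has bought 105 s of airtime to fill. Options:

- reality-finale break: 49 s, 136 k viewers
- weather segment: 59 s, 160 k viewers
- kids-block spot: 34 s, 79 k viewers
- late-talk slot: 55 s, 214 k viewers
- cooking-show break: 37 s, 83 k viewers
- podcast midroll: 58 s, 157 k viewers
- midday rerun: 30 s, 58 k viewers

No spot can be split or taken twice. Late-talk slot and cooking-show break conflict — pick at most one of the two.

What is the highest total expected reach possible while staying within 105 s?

350

Best packing: reality-finale break + late-talk slot — 104 s, 350 total.
The closest alternative, kids-block spot + late-talk slot, reaches only 293.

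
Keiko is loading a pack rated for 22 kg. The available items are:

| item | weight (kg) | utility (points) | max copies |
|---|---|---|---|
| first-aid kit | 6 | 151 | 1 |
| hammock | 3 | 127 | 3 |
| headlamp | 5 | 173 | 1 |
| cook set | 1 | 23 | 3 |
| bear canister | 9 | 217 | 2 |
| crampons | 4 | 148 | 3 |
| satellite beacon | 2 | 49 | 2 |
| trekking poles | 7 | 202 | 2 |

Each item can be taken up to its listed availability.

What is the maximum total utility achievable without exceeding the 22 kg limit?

850

Density check — hammock 42.33, crampons 37.00, headlamp 34.60, trekking poles 28.86 are the best per kg.
A density-first pass picks 3×hammock + cook set + 3×crampons — 848 at 22 kg.
The 5 kg tied up in cook set and crampons is better spent on headlamp — total rises to 850 (22 kg).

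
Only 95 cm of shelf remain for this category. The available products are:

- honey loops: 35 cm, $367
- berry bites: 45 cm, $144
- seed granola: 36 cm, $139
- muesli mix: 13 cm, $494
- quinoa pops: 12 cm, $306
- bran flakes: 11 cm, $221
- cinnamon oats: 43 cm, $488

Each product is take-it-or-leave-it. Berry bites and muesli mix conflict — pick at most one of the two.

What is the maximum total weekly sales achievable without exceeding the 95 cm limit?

By weekly sales per cm: muesli mix 38.00, quinoa pops 25.50, bran flakes 20.09 lead.
The ratio ordering already packs tightly: muesli mix + quinoa pops + bran flakes + cinnamon oats, 79 cm, 1509.

1509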